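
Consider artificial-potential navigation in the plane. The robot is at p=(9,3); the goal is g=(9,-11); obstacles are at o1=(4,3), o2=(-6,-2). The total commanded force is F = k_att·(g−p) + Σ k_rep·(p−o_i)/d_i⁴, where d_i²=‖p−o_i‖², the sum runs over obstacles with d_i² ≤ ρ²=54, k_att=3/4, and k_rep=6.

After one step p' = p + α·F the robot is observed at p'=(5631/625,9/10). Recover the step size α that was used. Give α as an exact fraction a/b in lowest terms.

α = 1/5

F_att = 3/4·(g−p) = 3/4·(0,-14) = (0.0000,-10.5000)
o1: d²=25 ≤ ρ²=54; F_rep = 6·(5,0)/25² = (0.0480,0.0000)
o2: d²=250 > ρ²=54 → inactive
F = F_att + ΣF_rep = (0.0480,-10.5000)
Δp = p'−p = (0.0096,-2.1000); α = Δx/Fx = (6/625) / (6/125) = 1/5
check: Δy/Fy = (-21/10) / (-21/2) = 1/5 ✓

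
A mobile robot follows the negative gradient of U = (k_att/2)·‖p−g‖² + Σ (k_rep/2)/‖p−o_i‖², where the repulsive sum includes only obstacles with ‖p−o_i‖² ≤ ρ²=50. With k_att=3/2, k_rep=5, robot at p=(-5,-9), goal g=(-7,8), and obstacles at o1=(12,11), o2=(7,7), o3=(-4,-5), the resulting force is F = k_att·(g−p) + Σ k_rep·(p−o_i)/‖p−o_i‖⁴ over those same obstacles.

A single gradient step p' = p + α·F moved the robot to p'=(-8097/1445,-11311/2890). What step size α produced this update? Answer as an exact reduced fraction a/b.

F_att = 3/2·(g−p) = 3/2·(-2,17) = (-3.0000,25.5000)
o1: d²=689 > ρ²=50 → inactive
o2: d²=400 > ρ²=50 → inactive
o3: d²=17 ≤ ρ²=50; F_rep = 5·(-1,-4)/17² = (-0.0173,-0.0692)
F = F_att + ΣF_rep = (-3.0173,25.4308)
Δp = p'−p = (-0.6035,5.0862); α = Δx/Fx = (-872/1445) / (-872/289) = 1/5
check: Δy/Fy = (14699/2890) / (14699/578) = 1/5 ✓

α = 1/5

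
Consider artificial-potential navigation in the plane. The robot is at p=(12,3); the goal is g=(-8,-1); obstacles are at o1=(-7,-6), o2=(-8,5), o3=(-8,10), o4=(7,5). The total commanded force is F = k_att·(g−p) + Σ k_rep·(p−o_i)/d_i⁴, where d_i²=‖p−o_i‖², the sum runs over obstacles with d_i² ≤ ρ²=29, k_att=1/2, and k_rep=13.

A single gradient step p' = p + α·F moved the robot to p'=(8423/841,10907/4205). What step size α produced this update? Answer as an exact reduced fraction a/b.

α = 1/5

F_att = 1/2·(g−p) = 1/2·(-20,-4) = (-10.0000,-2.0000)
o1: d²=442 > ρ²=29 → inactive
o2: d²=404 > ρ²=29 → inactive
o3: d²=449 > ρ²=29 → inactive
o4: d²=29 ≤ ρ²=29; F_rep = 13·(5,-2)/29² = (0.0773,-0.0309)
F = F_att + ΣF_rep = (-9.9227,-2.0309)
Δp = p'−p = (-1.9845,-0.4062); α = Δx/Fx = (-1669/841) / (-8345/841) = 1/5
check: Δy/Fy = (-1708/4205) / (-1708/841) = 1/5 ✓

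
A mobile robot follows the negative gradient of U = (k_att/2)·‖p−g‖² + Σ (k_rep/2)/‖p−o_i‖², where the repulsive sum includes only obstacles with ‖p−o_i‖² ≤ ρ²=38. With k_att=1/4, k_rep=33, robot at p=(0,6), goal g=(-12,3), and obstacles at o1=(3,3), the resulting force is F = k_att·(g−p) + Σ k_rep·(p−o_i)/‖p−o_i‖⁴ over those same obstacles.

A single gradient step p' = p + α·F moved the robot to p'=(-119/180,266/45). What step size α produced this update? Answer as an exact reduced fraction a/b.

F_att = 1/4·(g−p) = 1/4·(-12,-3) = (-3.0000,-0.7500)
o1: d²=18 ≤ ρ²=38; F_rep = 33·(-3,3)/18² = (-0.3056,0.3056)
F = F_att + ΣF_rep = (-3.3056,-0.4444)
Δp = p'−p = (-0.6611,-0.0889); α = Δx/Fx = (-119/180) / (-119/36) = 1/5
check: Δy/Fy = (-4/45) / (-4/9) = 1/5 ✓

α = 1/5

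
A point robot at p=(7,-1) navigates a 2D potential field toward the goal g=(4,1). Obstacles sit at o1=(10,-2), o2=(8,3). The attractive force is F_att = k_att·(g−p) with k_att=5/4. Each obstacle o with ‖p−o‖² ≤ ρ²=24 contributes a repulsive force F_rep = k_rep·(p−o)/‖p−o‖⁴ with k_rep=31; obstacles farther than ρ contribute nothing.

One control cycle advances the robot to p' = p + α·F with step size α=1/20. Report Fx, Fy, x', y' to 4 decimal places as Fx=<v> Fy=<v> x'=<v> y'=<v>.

F_att = 5/4·(g−p) = 5/4·(-3,2) = (-3.7500,2.5000)
o1: d²=10 ≤ ρ²=24; F_rep = 31·(-3,1)/10² = (-0.9300,0.3100)
o2: d²=17 ≤ ρ²=24; F_rep = 31·(-1,-4)/17² = (-0.1073,-0.4291)
F = F_att + ΣF_rep = (-4.7873,2.3809)
p' = p + 1/20·F = (6.7606,-0.8810)

Fx=-4.7873 Fy=2.3809 x'=6.7606 y'=-0.8810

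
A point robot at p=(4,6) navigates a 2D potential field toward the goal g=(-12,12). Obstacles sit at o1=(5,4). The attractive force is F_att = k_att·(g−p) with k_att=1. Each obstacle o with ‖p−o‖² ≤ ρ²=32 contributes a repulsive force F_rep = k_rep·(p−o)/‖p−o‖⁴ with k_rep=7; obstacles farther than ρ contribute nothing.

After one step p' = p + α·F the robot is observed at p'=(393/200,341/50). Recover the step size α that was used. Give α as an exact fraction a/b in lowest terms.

α = 1/8

F_att = 1·(g−p) = 1·(-16,6) = (-16.0000,6.0000)
o1: d²=5 ≤ ρ²=32; F_rep = 7·(-1,2)/5² = (-0.2800,0.5600)
F = F_att + ΣF_rep = (-16.2800,6.5600)
Δp = p'−p = (-2.0350,0.8200); α = Δx/Fx = (-407/200) / (-407/25) = 1/8
check: Δy/Fy = (41/50) / (164/25) = 1/8 ✓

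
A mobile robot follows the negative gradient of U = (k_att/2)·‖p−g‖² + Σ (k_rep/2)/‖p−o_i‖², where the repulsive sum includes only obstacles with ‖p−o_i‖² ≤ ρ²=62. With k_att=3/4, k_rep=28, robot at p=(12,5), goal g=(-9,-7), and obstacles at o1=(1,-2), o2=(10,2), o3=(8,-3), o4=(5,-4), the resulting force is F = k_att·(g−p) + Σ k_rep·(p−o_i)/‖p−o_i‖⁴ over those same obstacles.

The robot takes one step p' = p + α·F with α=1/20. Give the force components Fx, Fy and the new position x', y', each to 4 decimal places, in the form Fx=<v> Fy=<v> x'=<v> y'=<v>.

Fx=-15.4186 Fy=-8.5030 x'=11.2291 y'=4.5749

F_att = 3/4·(g−p) = 3/4·(-21,-12) = (-15.7500,-9.0000)
o1: d²=170 > ρ²=62 → inactive
o2: d²=13 ≤ ρ²=62; F_rep = 28·(2,3)/13² = (0.3314,0.4970)
o3: d²=80 > ρ²=62 → inactive
o4: d²=130 > ρ²=62 → inactive
F = F_att + ΣF_rep = (-15.4186,-8.5030)
p' = p + 1/20·F = (11.2291,4.5749)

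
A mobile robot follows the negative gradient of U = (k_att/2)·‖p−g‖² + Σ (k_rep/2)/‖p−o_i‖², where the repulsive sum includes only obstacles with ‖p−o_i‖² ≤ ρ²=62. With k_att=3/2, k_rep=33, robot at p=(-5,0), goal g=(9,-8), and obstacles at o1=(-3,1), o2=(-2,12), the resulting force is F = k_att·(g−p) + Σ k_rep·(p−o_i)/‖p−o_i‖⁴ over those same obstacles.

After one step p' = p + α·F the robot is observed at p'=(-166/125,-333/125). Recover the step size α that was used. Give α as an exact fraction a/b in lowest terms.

F_att = 3/2·(g−p) = 3/2·(14,-8) = (21.0000,-12.0000)
o1: d²=5 ≤ ρ²=62; F_rep = 33·(-2,-1)/5² = (-2.6400,-1.3200)
o2: d²=153 > ρ²=62 → inactive
F = F_att + ΣF_rep = (18.3600,-13.3200)
Δp = p'−p = (3.6720,-2.6640); α = Δx/Fx = (459/125) / (459/25) = 1/5
check: Δy/Fy = (-333/125) / (-333/25) = 1/5 ✓

α = 1/5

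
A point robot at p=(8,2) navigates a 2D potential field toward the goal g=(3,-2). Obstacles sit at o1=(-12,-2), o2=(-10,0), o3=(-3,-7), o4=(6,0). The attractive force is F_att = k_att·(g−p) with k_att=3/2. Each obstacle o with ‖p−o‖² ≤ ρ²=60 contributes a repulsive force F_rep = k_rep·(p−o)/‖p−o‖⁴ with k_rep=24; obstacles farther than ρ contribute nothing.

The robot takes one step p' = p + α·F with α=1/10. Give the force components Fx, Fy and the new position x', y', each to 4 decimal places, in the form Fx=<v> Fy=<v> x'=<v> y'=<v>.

Fx=-6.7500 Fy=-5.2500 x'=7.3250 y'=1.4750

F_att = 3/2·(g−p) = 3/2·(-5,-4) = (-7.5000,-6.0000)
o1: d²=416 > ρ²=60 → inactive
o2: d²=328 > ρ²=60 → inactive
o3: d²=202 > ρ²=60 → inactive
o4: d²=8 ≤ ρ²=60; F_rep = 24·(2,2)/8² = (0.7500,0.7500)
F = F_att + ΣF_rep = (-6.7500,-5.2500)
p' = p + 1/10·F = (7.3250,1.4750)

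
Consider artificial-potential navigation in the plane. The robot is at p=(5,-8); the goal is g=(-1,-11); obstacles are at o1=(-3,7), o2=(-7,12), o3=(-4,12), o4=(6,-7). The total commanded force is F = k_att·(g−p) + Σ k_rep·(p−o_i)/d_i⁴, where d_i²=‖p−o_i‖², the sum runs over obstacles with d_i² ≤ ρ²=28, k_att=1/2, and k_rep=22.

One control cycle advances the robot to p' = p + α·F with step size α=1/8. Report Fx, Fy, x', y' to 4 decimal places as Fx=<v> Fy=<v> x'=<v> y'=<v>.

Fx=-8.5000 Fy=-7.0000 x'=3.9375 y'=-8.8750

F_att = 1/2·(g−p) = 1/2·(-6,-3) = (-3.0000,-1.5000)
o1: d²=289 > ρ²=28 → inactive
o2: d²=544 > ρ²=28 → inactive
o3: d²=481 > ρ²=28 → inactive
o4: d²=2 ≤ ρ²=28; F_rep = 22·(-1,-1)/2² = (-5.5000,-5.5000)
F = F_att + ΣF_rep = (-8.5000,-7.0000)
p' = p + 1/8·F = (3.9375,-8.8750)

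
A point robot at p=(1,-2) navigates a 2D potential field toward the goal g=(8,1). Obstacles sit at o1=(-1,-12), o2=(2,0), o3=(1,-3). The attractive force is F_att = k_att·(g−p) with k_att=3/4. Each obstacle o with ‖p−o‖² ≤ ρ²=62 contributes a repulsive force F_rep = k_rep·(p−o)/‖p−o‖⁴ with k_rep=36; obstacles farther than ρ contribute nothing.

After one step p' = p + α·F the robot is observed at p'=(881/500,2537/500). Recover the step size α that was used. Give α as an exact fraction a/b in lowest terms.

α = 1/5

F_att = 3/4·(g−p) = 3/4·(7,3) = (5.2500,2.2500)
o1: d²=104 > ρ²=62 → inactive
o2: d²=5 ≤ ρ²=62; F_rep = 36·(-1,-2)/5² = (-1.4400,-2.8800)
o3: d²=1 ≤ ρ²=62; F_rep = 36·(0,1)/1² = (0.0000,36.0000)
F = F_att + ΣF_rep = (3.8100,35.3700)
Δp = p'−p = (0.7620,7.0740); α = Δx/Fx = (381/500) / (381/100) = 1/5
check: Δy/Fy = (3537/500) / (3537/100) = 1/5 ✓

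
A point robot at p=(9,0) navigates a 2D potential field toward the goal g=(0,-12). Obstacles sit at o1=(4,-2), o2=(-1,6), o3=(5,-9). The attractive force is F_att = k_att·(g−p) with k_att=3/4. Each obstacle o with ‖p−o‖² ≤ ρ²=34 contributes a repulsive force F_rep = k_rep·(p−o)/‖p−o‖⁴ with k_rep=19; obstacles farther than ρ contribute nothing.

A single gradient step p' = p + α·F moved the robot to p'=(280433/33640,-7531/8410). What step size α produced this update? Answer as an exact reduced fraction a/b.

α = 1/10

F_att = 3/4·(g−p) = 3/4·(-9,-12) = (-6.7500,-9.0000)
o1: d²=29 ≤ ρ²=34; F_rep = 19·(5,2)/29² = (0.1130,0.0452)
o2: d²=136 > ρ²=34 → inactive
o3: d²=97 > ρ²=34 → inactive
F = F_att + ΣF_rep = (-6.6370,-8.9548)
Δp = p'−p = (-0.6637,-0.8955); α = Δx/Fx = (-22327/33640) / (-22327/3364) = 1/10
check: Δy/Fy = (-7531/8410) / (-7531/841) = 1/10 ✓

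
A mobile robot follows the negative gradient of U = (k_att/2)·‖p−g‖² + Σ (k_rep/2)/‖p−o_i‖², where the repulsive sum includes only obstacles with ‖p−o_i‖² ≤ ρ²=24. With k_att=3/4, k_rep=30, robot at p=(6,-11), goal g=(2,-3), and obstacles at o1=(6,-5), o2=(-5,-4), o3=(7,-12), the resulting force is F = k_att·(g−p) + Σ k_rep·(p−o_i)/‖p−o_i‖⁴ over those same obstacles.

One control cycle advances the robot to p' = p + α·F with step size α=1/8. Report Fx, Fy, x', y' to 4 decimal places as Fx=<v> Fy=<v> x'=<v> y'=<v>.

F_att = 3/4·(g−p) = 3/4·(-4,8) = (-3.0000,6.0000)
o1: d²=36 > ρ²=24 → inactive
o2: d²=170 > ρ²=24 → inactive
o3: d²=2 ≤ ρ²=24; F_rep = 30·(-1,1)/2² = (-7.5000,7.5000)
F = F_att + ΣF_rep = (-10.5000,13.5000)
p' = p + 1/8·F = (4.6875,-9.3125)

Fx=-10.5000 Fy=13.5000 x'=4.6875 y'=-9.3125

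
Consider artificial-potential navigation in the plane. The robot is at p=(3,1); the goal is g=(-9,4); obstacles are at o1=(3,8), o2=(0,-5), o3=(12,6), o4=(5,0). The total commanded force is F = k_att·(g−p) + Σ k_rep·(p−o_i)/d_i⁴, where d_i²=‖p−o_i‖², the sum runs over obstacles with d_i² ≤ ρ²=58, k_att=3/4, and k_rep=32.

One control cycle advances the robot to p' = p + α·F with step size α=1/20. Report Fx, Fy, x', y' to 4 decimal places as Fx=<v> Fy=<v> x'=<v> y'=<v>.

Fx=-11.5126 Fy=3.5315 x'=2.4244 y'=1.1766

F_att = 3/4·(g−p) = 3/4·(-12,3) = (-9.0000,2.2500)
o1: d²=49 ≤ ρ²=58; F_rep = 32·(0,-7)/49² = (0.0000,-0.0933)
o2: d²=45 ≤ ρ²=58; F_rep = 32·(3,6)/45² = (0.0474,0.0948)
o3: d²=106 > ρ²=58 → inactive
o4: d²=5 ≤ ρ²=58; F_rep = 32·(-2,1)/5² = (-2.5600,1.2800)
F = F_att + ΣF_rep = (-11.5126,3.5315)
p' = p + 1/20·F = (2.4244,1.1766)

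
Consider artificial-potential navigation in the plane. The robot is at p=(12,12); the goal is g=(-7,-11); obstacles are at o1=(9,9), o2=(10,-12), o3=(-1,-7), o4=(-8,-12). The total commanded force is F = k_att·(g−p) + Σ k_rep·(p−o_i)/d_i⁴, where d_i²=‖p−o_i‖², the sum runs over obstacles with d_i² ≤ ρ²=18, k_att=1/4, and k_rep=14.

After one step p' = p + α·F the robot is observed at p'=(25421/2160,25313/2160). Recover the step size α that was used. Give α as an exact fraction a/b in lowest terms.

α = 1/20

F_att = 1/4·(g−p) = 1/4·(-19,-23) = (-4.7500,-5.7500)
o1: d²=18 ≤ ρ²=18; F_rep = 14·(3,3)/18² = (0.1296,0.1296)
o2: d²=580 > ρ²=18 → inactive
o3: d²=530 > ρ²=18 → inactive
o4: d²=976 > ρ²=18 → inactive
F = F_att + ΣF_rep = (-4.6204,-5.6204)
Δp = p'−p = (-0.2310,-0.2810); α = Δx/Fx = (-499/2160) / (-499/108) = 1/20
check: Δy/Fy = (-607/2160) / (-607/108) = 1/20 ✓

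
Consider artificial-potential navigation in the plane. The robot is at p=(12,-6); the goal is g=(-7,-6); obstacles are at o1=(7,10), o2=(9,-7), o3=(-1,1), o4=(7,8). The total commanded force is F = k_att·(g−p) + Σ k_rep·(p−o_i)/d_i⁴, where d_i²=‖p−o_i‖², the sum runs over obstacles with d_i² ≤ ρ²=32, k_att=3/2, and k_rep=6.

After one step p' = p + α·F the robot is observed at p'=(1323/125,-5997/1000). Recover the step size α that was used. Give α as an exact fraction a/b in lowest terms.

α = 1/20

F_att = 3/2·(g−p) = 3/2·(-19,0) = (-28.5000,0.0000)
o1: d²=281 > ρ²=32 → inactive
o2: d²=10 ≤ ρ²=32; F_rep = 6·(3,1)/10² = (0.1800,0.0600)
o3: d²=218 > ρ²=32 → inactive
o4: d²=221 > ρ²=32 → inactive
F = F_att + ΣF_rep = (-28.3200,0.0600)
Δp = p'−p = (-1.4160,0.0030); α = Δx/Fx = (-177/125) / (-708/25) = 1/20
check: Δy/Fy = (3/1000) / (3/50) = 1/20 ✓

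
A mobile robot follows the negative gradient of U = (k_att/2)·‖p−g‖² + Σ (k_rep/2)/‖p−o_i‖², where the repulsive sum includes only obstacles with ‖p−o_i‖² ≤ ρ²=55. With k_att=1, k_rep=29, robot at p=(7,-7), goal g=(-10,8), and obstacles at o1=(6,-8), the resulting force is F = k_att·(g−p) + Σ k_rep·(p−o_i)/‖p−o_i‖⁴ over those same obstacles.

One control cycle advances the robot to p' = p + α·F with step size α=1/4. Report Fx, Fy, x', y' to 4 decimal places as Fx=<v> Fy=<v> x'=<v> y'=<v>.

F_att = 1·(g−p) = 1·(-17,15) = (-17.0000,15.0000)
o1: d²=2 ≤ ρ²=55; F_rep = 29·(1,1)/2² = (7.2500,7.2500)
F = F_att + ΣF_rep = (-9.7500,22.2500)
p' = p + 1/4·F = (4.5625,-1.4375)

Fx=-9.7500 Fy=22.2500 x'=4.5625 y'=-1.4375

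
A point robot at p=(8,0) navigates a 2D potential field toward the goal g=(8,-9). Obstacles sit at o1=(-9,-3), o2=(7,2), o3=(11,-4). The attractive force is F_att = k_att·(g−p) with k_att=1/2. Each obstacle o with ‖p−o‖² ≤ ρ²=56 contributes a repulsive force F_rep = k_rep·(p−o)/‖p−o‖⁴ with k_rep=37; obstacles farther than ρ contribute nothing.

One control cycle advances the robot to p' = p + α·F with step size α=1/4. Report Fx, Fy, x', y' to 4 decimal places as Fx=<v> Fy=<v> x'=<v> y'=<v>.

F_att = 1/2·(g−p) = 1/2·(0,-9) = (0.0000,-4.5000)
o1: d²=298 > ρ²=56 → inactive
o2: d²=5 ≤ ρ²=56; F_rep = 37·(1,-2)/5² = (1.4800,-2.9600)
o3: d²=25 ≤ ρ²=56; F_rep = 37·(-3,4)/25² = (-0.1776,0.2368)
F = F_att + ΣF_rep = (1.3024,-7.2232)
p' = p + 1/4·F = (8.3256,-1.8058)

Fx=1.3024 Fy=-7.2232 x'=8.3256 y'=-1.8058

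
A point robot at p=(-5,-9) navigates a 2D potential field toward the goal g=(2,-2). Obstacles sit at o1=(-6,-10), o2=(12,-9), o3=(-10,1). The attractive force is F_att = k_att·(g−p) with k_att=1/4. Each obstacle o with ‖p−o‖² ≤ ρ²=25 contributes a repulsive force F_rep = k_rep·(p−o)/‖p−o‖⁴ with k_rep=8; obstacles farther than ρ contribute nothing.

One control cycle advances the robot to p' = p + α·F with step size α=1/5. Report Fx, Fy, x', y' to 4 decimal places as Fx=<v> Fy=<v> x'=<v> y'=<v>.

Fx=3.7500 Fy=3.7500 x'=-4.2500 y'=-8.2500

F_att = 1/4·(g−p) = 1/4·(7,7) = (1.7500,1.7500)
o1: d²=2 ≤ ρ²=25; F_rep = 8·(1,1)/2² = (2.0000,2.0000)
o2: d²=289 > ρ²=25 → inactive
o3: d²=125 > ρ²=25 → inactive
F = F_att + ΣF_rep = (3.7500,3.7500)
p' = p + 1/5·F = (-4.2500,-8.2500)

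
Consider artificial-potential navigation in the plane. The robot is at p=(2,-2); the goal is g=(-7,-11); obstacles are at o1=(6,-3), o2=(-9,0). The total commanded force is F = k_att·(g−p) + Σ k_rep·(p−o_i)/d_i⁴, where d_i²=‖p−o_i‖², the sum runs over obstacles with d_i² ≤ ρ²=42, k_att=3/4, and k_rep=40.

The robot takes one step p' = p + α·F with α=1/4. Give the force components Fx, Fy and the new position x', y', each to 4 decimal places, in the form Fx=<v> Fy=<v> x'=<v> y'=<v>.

Fx=-7.3036 Fy=-6.6116 x'=0.1741 y'=-3.6529

F_att = 3/4·(g−p) = 3/4·(-9,-9) = (-6.7500,-6.7500)
o1: d²=17 ≤ ρ²=42; F_rep = 40·(-4,1)/17² = (-0.5536,0.1384)
o2: d²=125 > ρ²=42 → inactive
F = F_att + ΣF_rep = (-7.3036,-6.6116)
p' = p + 1/4·F = (0.1741,-3.6529)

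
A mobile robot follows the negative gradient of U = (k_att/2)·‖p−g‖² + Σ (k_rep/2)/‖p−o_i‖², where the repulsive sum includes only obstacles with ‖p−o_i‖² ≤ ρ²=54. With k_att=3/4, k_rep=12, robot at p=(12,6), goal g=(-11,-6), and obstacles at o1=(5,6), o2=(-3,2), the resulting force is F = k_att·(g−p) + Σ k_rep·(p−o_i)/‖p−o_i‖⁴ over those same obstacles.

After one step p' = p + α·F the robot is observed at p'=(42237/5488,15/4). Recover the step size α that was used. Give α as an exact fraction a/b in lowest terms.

F_att = 3/4·(g−p) = 3/4·(-23,-12) = (-17.2500,-9.0000)
o1: d²=49 ≤ ρ²=54; F_rep = 12·(7,0)/49² = (0.0350,0.0000)
o2: d²=241 > ρ²=54 → inactive
F = F_att + ΣF_rep = (-17.2150,-9.0000)
Δp = p'−p = (-4.3038,-2.2500); α = Δx/Fx = (-23619/5488) / (-23619/1372) = 1/4
check: Δy/Fy = (-9/4) / (-9) = 1/4 ✓

α = 1/4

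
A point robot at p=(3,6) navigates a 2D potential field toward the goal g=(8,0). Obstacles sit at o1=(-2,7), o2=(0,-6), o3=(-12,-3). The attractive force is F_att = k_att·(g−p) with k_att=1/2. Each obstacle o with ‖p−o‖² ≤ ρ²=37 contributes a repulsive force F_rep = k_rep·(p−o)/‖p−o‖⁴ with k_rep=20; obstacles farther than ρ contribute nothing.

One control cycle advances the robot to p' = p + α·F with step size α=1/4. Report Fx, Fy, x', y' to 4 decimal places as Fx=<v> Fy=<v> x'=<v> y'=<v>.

F_att = 1/2·(g−p) = 1/2·(5,-6) = (2.5000,-3.0000)
o1: d²=26 ≤ ρ²=37; F_rep = 20·(5,-1)/26² = (0.1479,-0.0296)
o2: d²=153 > ρ²=37 → inactive
o3: d²=306 > ρ²=37 → inactive
F = F_att + ΣF_rep = (2.6479,-3.0296)
p' = p + 1/4·F = (3.6620,5.2426)

Fx=2.6479 Fy=-3.0296 x'=3.6620 y'=5.2426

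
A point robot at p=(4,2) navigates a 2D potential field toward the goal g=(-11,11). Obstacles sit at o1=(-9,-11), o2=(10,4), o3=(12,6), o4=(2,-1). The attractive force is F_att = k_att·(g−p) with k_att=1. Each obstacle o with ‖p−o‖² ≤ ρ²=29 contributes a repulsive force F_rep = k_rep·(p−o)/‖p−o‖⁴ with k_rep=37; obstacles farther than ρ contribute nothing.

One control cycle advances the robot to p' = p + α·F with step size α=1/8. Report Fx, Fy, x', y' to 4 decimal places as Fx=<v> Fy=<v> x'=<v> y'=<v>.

F_att = 1·(g−p) = 1·(-15,9) = (-15.0000,9.0000)
o1: d²=338 > ρ²=29 → inactive
o2: d²=40 > ρ²=29 → inactive
o3: d²=80 > ρ²=29 → inactive
o4: d²=13 ≤ ρ²=29; F_rep = 37·(2,3)/13² = (0.4379,0.6568)
F = F_att + ΣF_rep = (-14.5621,9.6568)
p' = p + 1/8·F = (2.1797,3.2071)

Fx=-14.5621 Fy=9.6568 x'=2.1797 y'=3.2071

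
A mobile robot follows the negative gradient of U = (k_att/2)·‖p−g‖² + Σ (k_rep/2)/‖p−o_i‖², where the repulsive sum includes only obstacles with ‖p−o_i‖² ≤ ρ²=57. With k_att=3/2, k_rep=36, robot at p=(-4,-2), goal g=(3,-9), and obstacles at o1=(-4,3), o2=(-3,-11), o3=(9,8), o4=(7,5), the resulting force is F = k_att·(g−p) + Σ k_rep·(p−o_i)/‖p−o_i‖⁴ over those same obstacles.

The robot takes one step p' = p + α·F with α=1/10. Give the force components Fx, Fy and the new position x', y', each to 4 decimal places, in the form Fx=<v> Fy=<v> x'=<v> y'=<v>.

Fx=10.5000 Fy=-10.7880 x'=-2.9500 y'=-3.0788

F_att = 3/2·(g−p) = 3/2·(7,-7) = (10.5000,-10.5000)
o1: d²=25 ≤ ρ²=57; F_rep = 36·(0,-5)/25² = (0.0000,-0.2880)
o2: d²=82 > ρ²=57 → inactive
o3: d²=269 > ρ²=57 → inactive
o4: d²=170 > ρ²=57 → inactive
F = F_att + ΣF_rep = (10.5000,-10.7880)
p' = p + 1/10·F = (-2.9500,-3.0788)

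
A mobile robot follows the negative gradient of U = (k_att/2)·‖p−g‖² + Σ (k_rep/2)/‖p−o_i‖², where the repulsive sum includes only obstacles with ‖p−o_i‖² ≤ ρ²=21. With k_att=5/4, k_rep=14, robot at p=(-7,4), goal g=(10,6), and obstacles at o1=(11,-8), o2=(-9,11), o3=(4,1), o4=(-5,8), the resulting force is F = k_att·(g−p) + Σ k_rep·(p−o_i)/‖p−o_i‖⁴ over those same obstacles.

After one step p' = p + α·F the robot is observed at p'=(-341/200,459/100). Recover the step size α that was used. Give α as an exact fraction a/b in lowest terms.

α = 1/4

F_att = 5/4·(g−p) = 5/4·(17,2) = (21.2500,2.5000)
o1: d²=468 > ρ²=21 → inactive
o2: d²=53 > ρ²=21 → inactive
o3: d²=130 > ρ²=21 → inactive
o4: d²=20 ≤ ρ²=21; F_rep = 14·(-2,-4)/20² = (-0.0700,-0.1400)
F = F_att + ΣF_rep = (21.1800,2.3600)
Δp = p'−p = (5.2950,0.5900); α = Δx/Fx = (1059/200) / (1059/50) = 1/4
check: Δy/Fy = (59/100) / (59/25) = 1/4 ✓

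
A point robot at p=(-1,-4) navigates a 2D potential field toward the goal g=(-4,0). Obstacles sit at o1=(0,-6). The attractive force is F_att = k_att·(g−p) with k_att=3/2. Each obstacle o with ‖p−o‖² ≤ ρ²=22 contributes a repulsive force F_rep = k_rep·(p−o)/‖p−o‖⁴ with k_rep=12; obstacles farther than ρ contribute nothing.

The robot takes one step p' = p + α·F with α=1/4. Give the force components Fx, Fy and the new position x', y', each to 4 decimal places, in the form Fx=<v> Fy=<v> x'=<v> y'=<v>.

Fx=-4.9800 Fy=6.9600 x'=-2.2450 y'=-2.2600

F_att = 3/2·(g−p) = 3/2·(-3,4) = (-4.5000,6.0000)
o1: d²=5 ≤ ρ²=22; F_rep = 12·(-1,2)/5² = (-0.4800,0.9600)
F = F_att + ΣF_rep = (-4.9800,6.9600)
p' = p + 1/4·F = (-2.2450,-2.2600)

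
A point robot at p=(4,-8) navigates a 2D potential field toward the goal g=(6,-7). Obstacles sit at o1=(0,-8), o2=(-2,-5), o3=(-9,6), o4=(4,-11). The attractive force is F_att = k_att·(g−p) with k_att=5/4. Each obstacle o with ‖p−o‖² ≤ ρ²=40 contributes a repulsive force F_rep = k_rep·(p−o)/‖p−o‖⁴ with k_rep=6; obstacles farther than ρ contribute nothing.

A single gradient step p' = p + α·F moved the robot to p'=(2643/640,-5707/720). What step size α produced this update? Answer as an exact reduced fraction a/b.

F_att = 5/4·(g−p) = 5/4·(2,1) = (2.5000,1.2500)
o1: d²=16 ≤ ρ²=40; F_rep = 6·(4,0)/16² = (0.0938,0.0000)
o2: d²=45 > ρ²=40 → inactive
o3: d²=365 > ρ²=40 → inactive
o4: d²=9 ≤ ρ²=40; F_rep = 6·(0,3)/9² = (0.0000,0.2222)
F = F_att + ΣF_rep = (2.5938,1.4722)
Δp = p'−p = (0.1297,0.0736); α = Δx/Fx = (83/640) / (83/32) = 1/20
check: Δy/Fy = (53/720) / (53/36) = 1/20 ✓

α = 1/20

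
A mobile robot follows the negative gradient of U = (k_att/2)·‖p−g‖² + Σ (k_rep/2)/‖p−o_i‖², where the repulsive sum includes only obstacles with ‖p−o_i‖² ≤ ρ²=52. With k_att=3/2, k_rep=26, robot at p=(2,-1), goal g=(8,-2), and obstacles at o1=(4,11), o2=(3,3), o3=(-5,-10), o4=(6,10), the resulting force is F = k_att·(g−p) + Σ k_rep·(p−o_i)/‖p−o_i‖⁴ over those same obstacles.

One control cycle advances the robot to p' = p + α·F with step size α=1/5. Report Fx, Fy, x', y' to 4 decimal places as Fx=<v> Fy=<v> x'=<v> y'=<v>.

Fx=8.9100 Fy=-1.8599 x'=3.7820 y'=-1.3720

F_att = 3/2·(g−p) = 3/2·(6,-1) = (9.0000,-1.5000)
o1: d²=148 > ρ²=52 → inactive
o2: d²=17 ≤ ρ²=52; F_rep = 26·(-1,-4)/17² = (-0.0900,-0.3599)
o3: d²=130 > ρ²=52 → inactive
o4: d²=137 > ρ²=52 → inactive
F = F_att + ΣF_rep = (8.9100,-1.8599)
p' = p + 1/5·F = (3.7820,-1.3720)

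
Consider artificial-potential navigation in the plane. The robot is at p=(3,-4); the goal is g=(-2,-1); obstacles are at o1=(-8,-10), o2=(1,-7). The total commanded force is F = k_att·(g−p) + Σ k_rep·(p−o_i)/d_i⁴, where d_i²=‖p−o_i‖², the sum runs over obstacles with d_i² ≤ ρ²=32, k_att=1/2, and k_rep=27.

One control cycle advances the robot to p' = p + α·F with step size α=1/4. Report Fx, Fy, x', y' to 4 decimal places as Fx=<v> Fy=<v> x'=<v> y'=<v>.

Fx=-2.1805 Fy=1.9793 x'=2.4549 y'=-3.5052

F_att = 1/2·(g−p) = 1/2·(-5,3) = (-2.5000,1.5000)
o1: d²=157 > ρ²=32 → inactive
o2: d²=13 ≤ ρ²=32; F_rep = 27·(2,3)/13² = (0.3195,0.4793)
F = F_att + ΣF_rep = (-2.1805,1.9793)
p' = p + 1/4·F = (2.4549,-3.5052)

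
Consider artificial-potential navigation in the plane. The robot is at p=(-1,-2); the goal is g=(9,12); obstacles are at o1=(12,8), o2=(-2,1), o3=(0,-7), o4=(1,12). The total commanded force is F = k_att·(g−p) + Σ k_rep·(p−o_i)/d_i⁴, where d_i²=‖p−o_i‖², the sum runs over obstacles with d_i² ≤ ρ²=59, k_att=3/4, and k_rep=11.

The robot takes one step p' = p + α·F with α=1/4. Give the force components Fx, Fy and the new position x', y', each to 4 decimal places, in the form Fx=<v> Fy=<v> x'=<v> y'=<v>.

Fx=7.5937 Fy=10.2514 x'=0.8984 y'=0.5628

F_att = 3/4·(g−p) = 3/4·(10,14) = (7.5000,10.5000)
o1: d²=269 > ρ²=59 → inactive
o2: d²=10 ≤ ρ²=59; F_rep = 11·(1,-3)/10² = (0.1100,-0.3300)
o3: d²=26 ≤ ρ²=59; F_rep = 11·(-1,5)/26² = (-0.0163,0.0814)
o4: d²=200 > ρ²=59 → inactive
F = F_att + ΣF_rep = (7.5937,10.2514)
p' = p + 1/4·F = (0.8984,0.5628)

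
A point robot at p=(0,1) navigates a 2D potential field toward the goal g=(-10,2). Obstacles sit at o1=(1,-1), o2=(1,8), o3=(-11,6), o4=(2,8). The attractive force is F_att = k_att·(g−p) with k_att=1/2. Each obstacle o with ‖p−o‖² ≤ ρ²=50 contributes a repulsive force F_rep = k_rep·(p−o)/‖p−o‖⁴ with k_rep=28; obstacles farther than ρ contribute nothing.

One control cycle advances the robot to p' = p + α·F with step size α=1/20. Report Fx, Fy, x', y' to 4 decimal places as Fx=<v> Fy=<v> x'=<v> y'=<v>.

F_att = 1/2·(g−p) = 1/2·(-10,1) = (-5.0000,0.5000)
o1: d²=5 ≤ ρ²=50; F_rep = 28·(-1,2)/5² = (-1.1200,2.2400)
o2: d²=50 ≤ ρ²=50; F_rep = 28·(-1,-7)/50² = (-0.0112,-0.0784)
o3: d²=146 > ρ²=50 → inactive
o4: d²=53 > ρ²=50 → inactive
F = F_att + ΣF_rep = (-6.1312,2.6616)
p' = p + 1/20·F = (-0.3066,1.1331)

Fx=-6.1312 Fy=2.6616 x'=-0.3066 y'=1.1331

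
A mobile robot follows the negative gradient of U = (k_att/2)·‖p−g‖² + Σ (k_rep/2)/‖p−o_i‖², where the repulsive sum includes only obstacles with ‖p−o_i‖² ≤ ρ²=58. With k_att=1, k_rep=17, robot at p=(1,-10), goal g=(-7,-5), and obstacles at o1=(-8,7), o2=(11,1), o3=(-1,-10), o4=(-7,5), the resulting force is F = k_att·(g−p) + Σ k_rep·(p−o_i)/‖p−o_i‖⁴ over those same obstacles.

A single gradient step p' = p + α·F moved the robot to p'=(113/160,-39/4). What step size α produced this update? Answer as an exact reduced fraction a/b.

α = 1/20

F_att = 1·(g−p) = 1·(-8,5) = (-8.0000,5.0000)
o1: d²=370 > ρ²=58 → inactive
o2: d²=221 > ρ²=58 → inactive
o3: d²=4 ≤ ρ²=58; F_rep = 17·(2,0)/4² = (2.1250,0.0000)
o4: d²=289 > ρ²=58 → inactive
F = F_att + ΣF_rep = (-5.8750,5.0000)
Δp = p'−p = (-0.2938,0.2500); α = Δx/Fx = (-47/160) / (-47/8) = 1/20
check: Δy/Fy = (1/4) / (5) = 1/20 ✓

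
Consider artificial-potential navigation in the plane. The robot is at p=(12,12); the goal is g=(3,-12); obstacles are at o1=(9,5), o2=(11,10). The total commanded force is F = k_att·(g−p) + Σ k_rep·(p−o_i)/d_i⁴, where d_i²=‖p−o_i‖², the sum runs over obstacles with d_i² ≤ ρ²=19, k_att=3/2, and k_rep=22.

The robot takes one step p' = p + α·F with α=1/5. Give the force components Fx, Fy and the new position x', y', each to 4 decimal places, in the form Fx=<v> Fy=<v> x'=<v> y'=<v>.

Fx=-12.6200 Fy=-34.2400 x'=9.4760 y'=5.1520

F_att = 3/2·(g−p) = 3/2·(-9,-24) = (-13.5000,-36.0000)
o1: d²=58 > ρ²=19 → inactive
o2: d²=5 ≤ ρ²=19; F_rep = 22·(1,2)/5² = (0.8800,1.7600)
F = F_att + ΣF_rep = (-12.6200,-34.2400)
p' = p + 1/5·F = (9.4760,5.1520)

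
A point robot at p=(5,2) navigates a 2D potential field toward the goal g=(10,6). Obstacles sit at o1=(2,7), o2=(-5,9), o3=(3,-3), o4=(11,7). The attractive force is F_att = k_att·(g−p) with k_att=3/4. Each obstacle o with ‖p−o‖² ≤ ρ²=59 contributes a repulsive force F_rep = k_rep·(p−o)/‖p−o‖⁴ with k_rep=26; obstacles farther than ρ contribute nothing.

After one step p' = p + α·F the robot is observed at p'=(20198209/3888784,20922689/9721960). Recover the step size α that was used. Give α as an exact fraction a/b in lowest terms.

α = 1/20

F_att = 3/4·(g−p) = 3/4·(5,4) = (3.7500,3.0000)
o1: d²=34 ≤ ρ²=59; F_rep = 26·(3,-5)/34² = (0.0675,-0.1125)
o2: d²=149 > ρ²=59 → inactive
o3: d²=29 ≤ ρ²=59; F_rep = 26·(2,5)/29² = (0.0618,0.1546)
o4: d²=61 > ρ²=59 → inactive
F = F_att + ΣF_rep = (3.8793,3.0421)
Δp = p'−p = (0.1940,0.1521); α = Δx/Fx = (754289/3888784) / (3771445/972196) = 1/20
check: Δy/Fy = (1478769/9721960) / (1478769/486098) = 1/20 ✓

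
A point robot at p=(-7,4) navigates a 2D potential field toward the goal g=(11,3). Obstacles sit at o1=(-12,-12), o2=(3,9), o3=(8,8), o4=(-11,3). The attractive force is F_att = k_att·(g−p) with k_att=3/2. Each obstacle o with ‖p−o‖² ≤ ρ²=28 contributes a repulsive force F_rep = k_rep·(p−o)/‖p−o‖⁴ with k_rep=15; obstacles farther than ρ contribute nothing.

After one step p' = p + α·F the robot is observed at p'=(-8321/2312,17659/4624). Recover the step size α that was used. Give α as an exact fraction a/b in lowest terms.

α = 1/8

F_att = 3/2·(g−p) = 3/2·(18,-1) = (27.0000,-1.5000)
o1: d²=281 > ρ²=28 → inactive
o2: d²=125 > ρ²=28 → inactive
o3: d²=241 > ρ²=28 → inactive
o4: d²=17 ≤ ρ²=28; F_rep = 15·(4,1)/17² = (0.2076,0.0519)
F = F_att + ΣF_rep = (27.2076,-1.4481)
Δp = p'−p = (3.4010,-0.1810); α = Δx/Fx = (7863/2312) / (7863/289) = 1/8
check: Δy/Fy = (-837/4624) / (-837/578) = 1/8 ✓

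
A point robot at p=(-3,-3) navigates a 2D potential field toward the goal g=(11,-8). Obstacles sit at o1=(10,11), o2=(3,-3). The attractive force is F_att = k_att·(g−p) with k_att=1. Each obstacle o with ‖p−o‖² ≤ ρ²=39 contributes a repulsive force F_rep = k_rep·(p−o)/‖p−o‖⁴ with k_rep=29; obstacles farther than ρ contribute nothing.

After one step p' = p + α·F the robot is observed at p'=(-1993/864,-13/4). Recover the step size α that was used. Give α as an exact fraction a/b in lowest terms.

F_att = 1·(g−p) = 1·(14,-5) = (14.0000,-5.0000)
o1: d²=365 > ρ²=39 → inactive
o2: d²=36 ≤ ρ²=39; F_rep = 29·(-6,0)/36² = (-0.1343,0.0000)
F = F_att + ΣF_rep = (13.8657,-5.0000)
Δp = p'−p = (0.6933,-0.2500); α = Δx/Fx = (599/864) / (2995/216) = 1/20
check: Δy/Fy = (-1/4) / (-5) = 1/20 ✓

α = 1/20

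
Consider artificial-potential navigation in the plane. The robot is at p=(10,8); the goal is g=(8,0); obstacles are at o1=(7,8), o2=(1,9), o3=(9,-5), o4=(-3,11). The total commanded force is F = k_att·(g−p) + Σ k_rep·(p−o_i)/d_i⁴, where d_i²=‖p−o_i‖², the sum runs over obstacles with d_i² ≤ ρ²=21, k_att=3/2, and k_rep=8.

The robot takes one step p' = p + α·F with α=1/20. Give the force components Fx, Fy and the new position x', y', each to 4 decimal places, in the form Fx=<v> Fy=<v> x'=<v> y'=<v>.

F_att = 3/2·(g−p) = 3/2·(-2,-8) = (-3.0000,-12.0000)
o1: d²=9 ≤ ρ²=21; F_rep = 8·(3,0)/9² = (0.2963,0.0000)
o2: d²=82 > ρ²=21 → inactive
o3: d²=170 > ρ²=21 → inactive
o4: d²=178 > ρ²=21 → inactive
F = F_att + ΣF_rep = (-2.7037,-12.0000)
p' = p + 1/20·F = (9.8648,7.4000)

Fx=-2.7037 Fy=-12.0000 x'=9.8648 y'=7.4000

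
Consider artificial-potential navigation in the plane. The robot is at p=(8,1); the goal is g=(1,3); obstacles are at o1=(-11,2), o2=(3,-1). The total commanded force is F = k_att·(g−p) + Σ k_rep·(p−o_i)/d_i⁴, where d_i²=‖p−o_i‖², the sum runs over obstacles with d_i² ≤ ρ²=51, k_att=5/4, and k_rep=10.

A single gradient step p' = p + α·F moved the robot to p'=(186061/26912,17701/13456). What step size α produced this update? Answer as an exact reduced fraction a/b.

α = 1/8

F_att = 5/4·(g−p) = 5/4·(-7,2) = (-8.7500,2.5000)
o1: d²=362 > ρ²=51 → inactive
o2: d²=29 ≤ ρ²=51; F_rep = 10·(5,2)/29² = (0.0595,0.0238)
F = F_att + ΣF_rep = (-8.6905,2.5238)
Δp = p'−p = (-1.0863,0.3155); α = Δx/Fx = (-29235/26912) / (-29235/3364) = 1/8
check: Δy/Fy = (4245/13456) / (4245/1682) = 1/8 ✓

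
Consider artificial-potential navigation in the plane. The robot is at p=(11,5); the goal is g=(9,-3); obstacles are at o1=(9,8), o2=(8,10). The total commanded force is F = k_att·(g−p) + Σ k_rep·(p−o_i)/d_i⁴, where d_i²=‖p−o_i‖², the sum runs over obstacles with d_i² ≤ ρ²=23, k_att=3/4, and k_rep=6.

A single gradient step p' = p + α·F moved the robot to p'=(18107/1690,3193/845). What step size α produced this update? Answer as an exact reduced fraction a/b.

α = 1/5

F_att = 3/4·(g−p) = 3/4·(-2,-8) = (-1.5000,-6.0000)
o1: d²=13 ≤ ρ²=23; F_rep = 6·(2,-3)/13² = (0.0710,-0.1065)
o2: d²=34 > ρ²=23 → inactive
F = F_att + ΣF_rep = (-1.4290,-6.1065)
Δp = p'−p = (-0.2858,-1.2213); α = Δx/Fx = (-483/1690) / (-483/338) = 1/5
check: Δy/Fy = (-1032/845) / (-1032/169) = 1/5 ✓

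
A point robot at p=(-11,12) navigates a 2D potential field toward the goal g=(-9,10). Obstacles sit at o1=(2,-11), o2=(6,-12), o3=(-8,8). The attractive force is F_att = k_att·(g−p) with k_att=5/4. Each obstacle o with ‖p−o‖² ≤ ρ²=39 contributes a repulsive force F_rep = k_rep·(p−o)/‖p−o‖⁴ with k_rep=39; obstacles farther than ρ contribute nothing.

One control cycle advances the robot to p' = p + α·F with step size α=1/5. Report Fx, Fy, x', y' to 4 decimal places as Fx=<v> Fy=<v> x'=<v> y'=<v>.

Fx=2.3128 Fy=-2.2504 x'=-10.5374 y'=11.5499

F_att = 5/4·(g−p) = 5/4·(2,-2) = (2.5000,-2.5000)
o1: d²=698 > ρ²=39 → inactive
o2: d²=865 > ρ²=39 → inactive
o3: d²=25 ≤ ρ²=39; F_rep = 39·(-3,4)/25² = (-0.1872,0.2496)
F = F_att + ΣF_rep = (2.3128,-2.2504)
p' = p + 1/5·F = (-10.5374,11.5499)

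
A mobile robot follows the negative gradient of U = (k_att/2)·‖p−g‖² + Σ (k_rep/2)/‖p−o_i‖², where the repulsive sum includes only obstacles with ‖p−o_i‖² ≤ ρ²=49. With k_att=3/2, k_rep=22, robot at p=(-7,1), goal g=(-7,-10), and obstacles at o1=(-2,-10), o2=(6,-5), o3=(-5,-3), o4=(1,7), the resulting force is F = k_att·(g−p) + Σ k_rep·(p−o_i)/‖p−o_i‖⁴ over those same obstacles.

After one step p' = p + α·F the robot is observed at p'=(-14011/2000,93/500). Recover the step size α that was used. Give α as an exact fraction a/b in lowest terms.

F_att = 3/2·(g−p) = 3/2·(0,-11) = (0.0000,-16.5000)
o1: d²=146 > ρ²=49 → inactive
o2: d²=205 > ρ²=49 → inactive
o3: d²=20 ≤ ρ²=49; F_rep = 22·(-2,4)/20² = (-0.1100,0.2200)
o4: d²=100 > ρ²=49 → inactive
F = F_att + ΣF_rep = (-0.1100,-16.2800)
Δp = p'−p = (-0.0055,-0.8140); α = Δx/Fx = (-11/2000) / (-11/100) = 1/20
check: Δy/Fy = (-407/500) / (-407/25) = 1/20 ✓

α = 1/20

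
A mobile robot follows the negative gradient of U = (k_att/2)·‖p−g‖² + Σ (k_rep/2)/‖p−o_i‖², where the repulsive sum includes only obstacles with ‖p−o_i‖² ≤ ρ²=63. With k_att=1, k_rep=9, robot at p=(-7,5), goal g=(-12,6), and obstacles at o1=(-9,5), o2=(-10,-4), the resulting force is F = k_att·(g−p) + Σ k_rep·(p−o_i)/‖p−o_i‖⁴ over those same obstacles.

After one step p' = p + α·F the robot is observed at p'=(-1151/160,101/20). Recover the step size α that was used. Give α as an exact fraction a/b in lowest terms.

α = 1/20

F_att = 1·(g−p) = 1·(-5,1) = (-5.0000,1.0000)
o1: d²=4 ≤ ρ²=63; F_rep = 9·(2,0)/4² = (1.1250,0.0000)
o2: d²=90 > ρ²=63 → inactive
F = F_att + ΣF_rep = (-3.8750,1.0000)
Δp = p'−p = (-0.1938,0.0500); α = Δx/Fx = (-31/160) / (-31/8) = 1/20
check: Δy/Fy = (1/20) / (1) = 1/20 ✓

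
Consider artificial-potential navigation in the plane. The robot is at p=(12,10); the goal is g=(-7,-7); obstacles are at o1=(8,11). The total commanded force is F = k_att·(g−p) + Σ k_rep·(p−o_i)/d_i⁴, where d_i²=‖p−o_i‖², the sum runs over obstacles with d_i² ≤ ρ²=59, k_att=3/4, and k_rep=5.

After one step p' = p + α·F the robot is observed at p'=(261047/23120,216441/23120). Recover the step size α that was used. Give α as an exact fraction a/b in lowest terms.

F_att = 3/4·(g−p) = 3/4·(-19,-17) = (-14.2500,-12.7500)
o1: d²=17 ≤ ρ²=59; F_rep = 5·(4,-1)/17² = (0.0692,-0.0173)
F = F_att + ΣF_rep = (-14.1808,-12.7673)
Δp = p'−p = (-0.7090,-0.6384); α = Δx/Fx = (-16393/23120) / (-16393/1156) = 1/20
check: Δy/Fy = (-14759/23120) / (-14759/1156) = 1/20 ✓

α = 1/20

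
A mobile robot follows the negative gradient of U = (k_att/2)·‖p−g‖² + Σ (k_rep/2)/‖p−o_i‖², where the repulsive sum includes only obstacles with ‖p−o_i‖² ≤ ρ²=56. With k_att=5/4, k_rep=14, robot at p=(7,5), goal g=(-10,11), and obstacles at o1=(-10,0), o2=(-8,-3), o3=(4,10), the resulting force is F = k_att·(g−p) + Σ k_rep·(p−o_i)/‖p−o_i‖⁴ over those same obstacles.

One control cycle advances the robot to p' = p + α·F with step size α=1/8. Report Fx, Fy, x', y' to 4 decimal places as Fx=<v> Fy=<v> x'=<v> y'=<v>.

Fx=-21.2137 Fy=7.4394 x'=4.3483 y'=5.9299

F_att = 5/4·(g−p) = 5/4·(-17,6) = (-21.2500,7.5000)
o1: d²=314 > ρ²=56 → inactive
o2: d²=289 > ρ²=56 → inactive
o3: d²=34 ≤ ρ²=56; F_rep = 14·(3,-5)/34² = (0.0363,-0.0606)
F = F_att + ΣF_rep = (-21.2137,7.4394)
p' = p + 1/8·F = (4.3483,5.9299)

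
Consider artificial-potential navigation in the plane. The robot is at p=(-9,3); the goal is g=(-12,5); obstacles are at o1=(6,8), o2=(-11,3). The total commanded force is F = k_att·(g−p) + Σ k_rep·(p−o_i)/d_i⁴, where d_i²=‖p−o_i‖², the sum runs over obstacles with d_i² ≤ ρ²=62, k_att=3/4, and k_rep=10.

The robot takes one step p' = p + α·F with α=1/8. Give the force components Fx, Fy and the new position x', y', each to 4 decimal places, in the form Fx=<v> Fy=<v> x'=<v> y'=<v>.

F_att = 3/4·(g−p) = 3/4·(-3,2) = (-2.2500,1.5000)
o1: d²=250 > ρ²=62 → inactive
o2: d²=4 ≤ ρ²=62; F_rep = 10·(2,0)/4² = (1.2500,0.0000)
F = F_att + ΣF_rep = (-1.0000,1.5000)
p' = p + 1/8·F = (-9.1250,3.1875)

Fx=-1.0000 Fy=1.5000 x'=-9.1250 y'=3.1875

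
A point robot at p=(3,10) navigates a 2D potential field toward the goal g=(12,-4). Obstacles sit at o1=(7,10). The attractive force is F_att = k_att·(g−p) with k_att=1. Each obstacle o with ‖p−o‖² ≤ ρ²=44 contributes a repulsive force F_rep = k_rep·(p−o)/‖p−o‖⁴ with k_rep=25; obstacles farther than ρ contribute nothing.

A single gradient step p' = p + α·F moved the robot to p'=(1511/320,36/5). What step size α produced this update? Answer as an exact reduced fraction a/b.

F_att = 1·(g−p) = 1·(9,-14) = (9.0000,-14.0000)
o1: d²=16 ≤ ρ²=44; F_rep = 25·(-4,0)/16² = (-0.3906,0.0000)
F = F_att + ΣF_rep = (8.6094,-14.0000)
Δp = p'−p = (1.7219,-2.8000); α = Δx/Fx = (551/320) / (551/64) = 1/5
check: Δy/Fy = (-14/5) / (-14) = 1/5 ✓

α = 1/5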